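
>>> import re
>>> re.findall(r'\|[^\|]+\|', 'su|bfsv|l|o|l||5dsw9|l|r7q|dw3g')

With no groups in the pattern, `findall` gives back each whole match — 4 here.

['|bfsv|', '|o|', '|5dsw9|', '|r7q|']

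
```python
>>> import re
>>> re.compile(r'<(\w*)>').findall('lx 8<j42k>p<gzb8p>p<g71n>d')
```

Walking the string: at [4:10] match '<j42k>', group 1 = 'j42k'; at [11:18] match '<gzb8p>', group 1 = 'gzb8p'; at [19:25] match '<g71n>', group 1 = 'g71n'.
With a single group, `findall` returns only what that group captured — 3 items.

['j42k', 'gzb8p', 'g71n']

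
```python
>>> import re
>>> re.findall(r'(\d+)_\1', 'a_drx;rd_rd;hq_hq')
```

[]

The backreference `\1` re-matches whatever the first group consumed, character for character.
`findall` collects group 1 from each match (0 total).
Nothing in the string satisfies the pattern, so the list is empty.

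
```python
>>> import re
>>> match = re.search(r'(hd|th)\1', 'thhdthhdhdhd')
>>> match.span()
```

After group 1 captures some text, `\1` only succeeds where that same text appears again.
`search` walks the string left to right and returns the first match it finds.
The match spans [6:10] → 'hdhd'.
Captured: group 1 = 'hd'.

(6, 10)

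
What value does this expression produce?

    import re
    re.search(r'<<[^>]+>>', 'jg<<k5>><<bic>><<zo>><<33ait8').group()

The match spans [2:8] → '<<k5>>'.

'<<k5>>'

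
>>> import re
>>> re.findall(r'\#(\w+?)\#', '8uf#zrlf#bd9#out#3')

Walking the string: at [3:9] match '#zrlf#', group 1 = 'zrlf'; at [12:17] match '#out#', group 1 = 'out'.
Because there's exactly one group, `findall` drops the full match and keeps group 1 from each hit.

['zrlf', 'out']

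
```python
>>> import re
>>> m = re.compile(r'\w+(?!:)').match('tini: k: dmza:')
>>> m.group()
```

'tin'

The negative lookahead/lookbehind blocks any match where the forbidden context is present.
With `match`, the pattern is implicitly anchored at the beginning.
The match spans [0:3] → 'tin'.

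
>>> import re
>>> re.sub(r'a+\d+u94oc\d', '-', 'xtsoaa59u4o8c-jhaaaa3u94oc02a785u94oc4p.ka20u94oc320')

'xtsoaa59u4o8c-jh-2-p.k-20'

This matches one or more of the literal 'a', then one or more of a digit, then the literal 'u94'; then the literal 'oc', then a digit.
Matches: at [16:27] → 'aaaa3u94oc0'; at [28:38] → 'a785u94oc4'; at [41:50] → 'a20u94oc3'.
`sub` substitutes '-' at each match site.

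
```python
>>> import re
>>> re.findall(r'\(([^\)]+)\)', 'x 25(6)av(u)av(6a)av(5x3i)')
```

['6', 'u', '6a', '5x3i']

With a single group, `findall` returns only what that group captured — 4 items.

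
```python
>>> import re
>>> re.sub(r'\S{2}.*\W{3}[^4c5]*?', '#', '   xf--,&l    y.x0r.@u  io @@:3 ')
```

The pattern matches exactly 2 of a non-whitespace character; then zero or more of any character, then exactly 3 of a non-word character, then zero or more of any character except [4c5] (lazy).
A non-greedy quantifier consumes as few characters as it can — just enough that the remainder of the pattern still matches from where it stops; whatever follows it matches normally.
Matches: at [3:30] → 'xf--,&l    y.x0r.@u  io @@:'.
Every occurrence is swapped for '#'.

'   #3 '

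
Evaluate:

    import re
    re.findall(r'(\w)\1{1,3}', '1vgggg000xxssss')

['g', '0', 'x', 's']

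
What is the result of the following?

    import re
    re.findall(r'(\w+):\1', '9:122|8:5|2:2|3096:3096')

['2', '3096']

The backreference `\1` re-matches whatever the first group consumed, character for character.
With a single group, `findall` returns only what that group captured — 2 items.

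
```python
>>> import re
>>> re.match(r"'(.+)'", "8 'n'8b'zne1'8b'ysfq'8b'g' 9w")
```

`match` is anchored at position 0; if the pattern doesn't fit there, it returns None.
Here the string doesn't start with a match, so the call returns None.

None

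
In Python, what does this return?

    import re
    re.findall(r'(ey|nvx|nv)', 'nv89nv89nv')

Scanning left to right: at [0:2] match 'nv', group 1 = 'nv'; at [4:6] match 'nv', group 1 = 'nv'; at [8:10] match 'nv', group 1 = 'nv'.
`findall` collects group 1 from each match (3 total).

['nv', 'nv', 'nv']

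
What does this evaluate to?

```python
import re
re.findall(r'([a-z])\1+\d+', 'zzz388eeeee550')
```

['z', 'e']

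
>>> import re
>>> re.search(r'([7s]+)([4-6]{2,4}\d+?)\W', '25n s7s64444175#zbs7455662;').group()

's7s64444175#'

Pattern: one or more of one of [7s] (captured); then 2 to 4 of a character in [4-6], then one or more of a digit (lazy) (captured); then a non-word character.
`re.search` tries every starting position until one works.
The match spans [4:16] → 's7s64444175#'.
Captured: group 1 = 's7s', group 2 = '64444175'.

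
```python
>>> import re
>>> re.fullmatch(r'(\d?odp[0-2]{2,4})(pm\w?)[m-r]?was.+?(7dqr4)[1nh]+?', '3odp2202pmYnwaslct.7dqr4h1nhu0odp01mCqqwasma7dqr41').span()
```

`re.fullmatch` is like wrapping the pattern in `^…$` (in single-line mode).
The match spans [0:50] → '3odp2202pmYnwaslct.7dqr4h1nhu0odp01mCqqwasma7dqr41'.

(0, 50)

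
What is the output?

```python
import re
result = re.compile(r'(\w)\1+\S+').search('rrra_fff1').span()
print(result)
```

`\1` is not a pattern — it's the concrete string captured by group 1, re-applied verbatim.
The match spans [0:9] → 'rrra_fff1'.

(0, 9)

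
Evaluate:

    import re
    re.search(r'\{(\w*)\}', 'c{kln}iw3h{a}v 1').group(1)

'kln'

`re.search` scans for the first position where the pattern succeeds.
The match spans [1:6] → '{kln}'.
Captured: group 1 = 'kln'.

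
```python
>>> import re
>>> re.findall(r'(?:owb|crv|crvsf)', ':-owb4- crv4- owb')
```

['owb', 'crv', 'owb']

With no groups in the pattern, `findall` gives back each whole match — 3 here.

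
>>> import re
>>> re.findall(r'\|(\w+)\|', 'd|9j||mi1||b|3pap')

Scanning left to right: at [1:5] match '|9j|', group 1 = '9j'; at [5:10] match '|mi1|', group 1 = 'mi1'; at [10:13] match '|b|', group 1 = 'b'.
`findall` collects group 1 from each match (3 total).

['9j', 'mi1', 'b']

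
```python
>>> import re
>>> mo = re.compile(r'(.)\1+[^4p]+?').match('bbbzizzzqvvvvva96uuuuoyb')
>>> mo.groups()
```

After group 1 captures some text, `\1` only succeeds where that same text appears again.
`match` is anchored at position 0; if the pattern doesn't fit there, it returns None.
The match spans [0:4] → 'bbbz'.
Captured: group 1 = 'b'.

('b',)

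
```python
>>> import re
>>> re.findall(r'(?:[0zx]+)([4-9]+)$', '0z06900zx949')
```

['949']

Pattern: one or more of one of [0zx] (non-capturing group); then one or more of a character in [4-9] (captured); then anchored at the end.
One capturing group, so `findall` returns just the captured substring from the one match — 1 in all.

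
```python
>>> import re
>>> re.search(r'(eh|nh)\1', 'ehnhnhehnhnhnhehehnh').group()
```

After group 1 captures some text, `\1` only succeeds where that same text appears again.
The match spans [2:6] → 'nhnh'.

'nhnh'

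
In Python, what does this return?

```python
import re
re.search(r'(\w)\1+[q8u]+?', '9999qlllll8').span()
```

The backreference `\1` re-matches whatever the first group consumed, character for character.
`search` walks the string left to right and returns the first match it finds.
The match spans [0:5] → '9999q'.
Captured: group 1 = '9'.

(0, 5)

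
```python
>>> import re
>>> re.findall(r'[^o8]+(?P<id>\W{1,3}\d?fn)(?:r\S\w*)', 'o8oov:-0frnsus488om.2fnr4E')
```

['.2fn']

Pattern: one or more of any character except [o8]; then 1 to 3 of a non-word character, then optionally a digit, then the literal 'fn' (captured as 'id'); then a literal 'r', then a non-whitespace character, then zero or more of a word character (non-capturing group).
Walking the string: at [18:26] match 'm.2fnr4E', group 1 = '.2fn'.
With a single group, `findall` returns only what that group captured — 1 item.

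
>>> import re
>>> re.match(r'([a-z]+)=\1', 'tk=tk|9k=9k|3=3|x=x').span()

`re.match` won't scan ahead — the pattern has to work from the very first character.
The match spans [0:5] → 'tk=tk'.

(0, 5)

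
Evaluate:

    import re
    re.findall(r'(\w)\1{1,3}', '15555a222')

`\1` is not a pattern — it's the concrete string captured by group 1, re-applied verbatim.
Matches: at [1:5] match '5555', group 1 = '5'; at [6:9] match '222', group 1 = '2'.
Because there's exactly one group, `findall` drops the full match and keeps group 1 from each hit.

['5', '2']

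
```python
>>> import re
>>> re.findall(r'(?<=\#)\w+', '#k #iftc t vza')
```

['k', 'iftc']

Because the assertion is zero-width, the text it checks is not consumed and won't appear in the result.
Scanning left to right: at [1:2] → 'k'; at [4:8] → 'iftc'.
With no groups in the pattern, `findall` gives back each whole match — 2 here.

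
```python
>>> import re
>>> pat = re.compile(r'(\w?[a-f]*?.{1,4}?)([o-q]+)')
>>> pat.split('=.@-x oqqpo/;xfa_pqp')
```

['=.', '@-x ', 'oqqpo', '/;', 'xfa_', 'pqp', '']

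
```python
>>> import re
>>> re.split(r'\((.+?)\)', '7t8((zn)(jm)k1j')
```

['7t8', '(zn', '', 'jm', 'k1j']

Because the quantifier is non-greedy, it stops expanding at the earliest point where the rest of the pattern can succeed.
With a capturing group present, the delimiter's captured portion is kept in the result list.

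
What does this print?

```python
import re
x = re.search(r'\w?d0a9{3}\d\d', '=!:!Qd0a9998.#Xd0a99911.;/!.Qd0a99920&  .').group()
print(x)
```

Xd0a99911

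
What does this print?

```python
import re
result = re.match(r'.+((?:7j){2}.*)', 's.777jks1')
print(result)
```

None

`re.match` won't scan ahead — the pattern has to work from the very first character.
Here position 0 doesn't satisfy it, so the call returns None.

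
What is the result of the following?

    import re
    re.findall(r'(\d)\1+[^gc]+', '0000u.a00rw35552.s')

['0']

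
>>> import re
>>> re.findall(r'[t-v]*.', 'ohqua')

The pattern matches zero or more of a character in [t-v]; then any character.
Matches: at [0:1] → 'o'; at [1:2] → 'h'; at [2:3] → 'q'; at [3:5] → 'ua'.
With no groups in the pattern, `findall` gives back each whole match — 4 here.

['o', 'h', 'q', 'ua']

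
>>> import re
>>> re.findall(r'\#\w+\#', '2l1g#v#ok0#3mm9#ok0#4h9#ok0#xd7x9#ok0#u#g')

['#v#', '#3mm9#', '#4h9#', '#xd7x9#', '#u#']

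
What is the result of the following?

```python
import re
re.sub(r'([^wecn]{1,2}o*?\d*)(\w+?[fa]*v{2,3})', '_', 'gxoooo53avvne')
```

'_ne'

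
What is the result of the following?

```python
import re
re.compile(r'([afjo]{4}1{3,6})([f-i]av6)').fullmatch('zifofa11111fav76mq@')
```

None

The pattern matches exactly 4 of one of [afjo], then 3 to 6 of the literal '1' (captured); then a character in [f-i], then the literal 'av6' (captured).
For `fullmatch`, every character of the input must be accounted for by the pattern.
Here the string isn't matched end-to-end, so the call returns None.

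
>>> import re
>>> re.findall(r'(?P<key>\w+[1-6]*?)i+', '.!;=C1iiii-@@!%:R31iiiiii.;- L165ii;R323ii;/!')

['C1iii', 'R31iiiii', 'L165i', 'R323i']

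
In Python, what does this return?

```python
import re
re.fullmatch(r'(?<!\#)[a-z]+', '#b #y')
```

None

`fullmatch` succeeds only if the pattern covers the string from start to end.
Here there's no way to consume every character, so the call returns None.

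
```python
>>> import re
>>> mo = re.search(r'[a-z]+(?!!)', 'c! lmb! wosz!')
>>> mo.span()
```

(3, 5)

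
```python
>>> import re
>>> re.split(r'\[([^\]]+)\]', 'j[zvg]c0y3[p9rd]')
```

['j', 'zvg', 'c0y3', 'p9rd', '']

The group in the pattern means `split` returns the separators' captures alongside the pieces.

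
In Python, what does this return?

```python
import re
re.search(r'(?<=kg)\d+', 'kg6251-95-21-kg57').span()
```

(2, 6)

The `(?=…)`/`(?<=…)` assertion just peeks at neighbouring text; it doesn't advance the match position.
`re.search` scans for the first position where the pattern succeeds.
The match spans [2:6] → '6251'.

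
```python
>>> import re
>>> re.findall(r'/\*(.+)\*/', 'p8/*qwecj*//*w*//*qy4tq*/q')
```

['qwecj*//*w*//*qy4tq']

`findall` collects group 1 from the one match (1 total).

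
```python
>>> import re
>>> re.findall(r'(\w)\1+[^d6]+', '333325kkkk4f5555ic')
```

['3']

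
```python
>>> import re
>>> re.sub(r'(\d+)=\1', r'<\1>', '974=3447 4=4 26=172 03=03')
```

'974=3447 <4> 26=172 <03>'

The backreference `\1` re-matches whatever the first group consumed, character for character.
Matches: at [9:12] → '4=4'; at [20:25] → '03=03'.
The replacement refers to a captured group, so each match is rewritten using its own captured text.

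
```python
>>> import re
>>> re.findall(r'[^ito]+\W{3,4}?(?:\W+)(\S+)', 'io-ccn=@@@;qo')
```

Pattern: one or more of any character except [ito]; then 3 to 4 of a non-word character (lazy); then one or more of a non-word character (non-capturing group); then one or more of a non-whitespace character (captured).
Walking the string: at [2:13] match '-ccn=@@@;qo', group 1 = 'qo'.
`findall` collects group 1 from the one match (1 total).

['qo']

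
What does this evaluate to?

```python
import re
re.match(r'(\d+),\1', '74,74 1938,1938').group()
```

`re.match` won't scan ahead — the pattern has to work from the very first character.
The match spans [0:5] → '74,74'.

'74,74'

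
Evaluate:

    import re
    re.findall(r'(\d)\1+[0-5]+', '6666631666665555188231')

`\1` has to match the exact text group 1 already captured.
Scanning left to right: at [0:7] match '6666631', group 1 = '6'; at [7:17] match '6666655551', group 1 = '6'; at [17:22] match '88231', group 1 = '8'.
`findall` collects group 1 from each match (3 total).

['6', '6', '8']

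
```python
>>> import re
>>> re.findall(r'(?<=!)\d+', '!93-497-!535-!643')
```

Because the assertion is zero-width, the text it checks is not consumed and won't appear in the result.
Matches: at [1:3] → '93'; at [9:12] → '535'; at [14:17] → '643'.
Since nothing is captured, `findall` lists the 3 matched substrings directly.

['93', '535', '643']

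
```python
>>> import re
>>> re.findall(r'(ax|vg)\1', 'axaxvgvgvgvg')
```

A backreference is literal: `\1` must see the identical characters the first group matched.
Walking the string: at [0:4] match 'axax', group 1 = 'ax'; at [4:8] match 'vgvg', group 1 = 'vg'; at [8:12] match 'vgvg', group 1 = 'vg'.
`findall` collects group 1 from each match (3 total).

['ax', 'vg', 'vg']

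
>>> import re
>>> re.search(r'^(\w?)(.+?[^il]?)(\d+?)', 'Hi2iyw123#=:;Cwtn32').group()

'Hi2'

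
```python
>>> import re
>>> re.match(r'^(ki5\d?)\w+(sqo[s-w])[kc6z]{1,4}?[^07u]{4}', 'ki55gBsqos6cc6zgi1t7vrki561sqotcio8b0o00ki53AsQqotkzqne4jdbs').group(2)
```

The match spans [0:36] → 'ki55gBsqos6cc6zgi1t7vrki561sqotcio8b'.
Captured: group 1 = 'ki55', group 2 = 'sqot'.

'sqot'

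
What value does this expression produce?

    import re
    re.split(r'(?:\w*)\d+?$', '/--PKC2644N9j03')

This matches zero or more of a word character (non-capturing group); then one or more of a digit (lazy); then anchored at the end.
Matches to split on: at [3:15] → 'PKC2644N9j03'.
The string is cut at each match, leaving 2 pieces.

['/--', '']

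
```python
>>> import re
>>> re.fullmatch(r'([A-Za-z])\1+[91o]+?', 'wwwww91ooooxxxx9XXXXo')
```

None

For `fullmatch`, every character of the input must be accounted for by the pattern.
Here the pattern can't cover the whole string, so the call returns None.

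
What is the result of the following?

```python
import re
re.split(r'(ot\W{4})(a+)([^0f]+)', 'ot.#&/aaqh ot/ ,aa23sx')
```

`re.split` interleaves the captured-group text with the surrounding fragments.

['', 'ot.#&/', 'aa', 'qh ot/ ,aa23sx', '']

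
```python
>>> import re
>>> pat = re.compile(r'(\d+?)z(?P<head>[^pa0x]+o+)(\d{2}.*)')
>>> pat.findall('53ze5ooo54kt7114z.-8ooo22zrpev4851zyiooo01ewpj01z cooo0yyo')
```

[('53', 'e5ooo54kt7114z.-8ooo', '22zrpev4851zyiooo01ewpj01z cooo0yyo')]

Pattern: one or more of a digit (lazy) (captured); then a literal 'z'; then one or more of any character except [pa0x], then one or more of the literal 'o' (captured as 'head'); then exactly 2 of a digit, then zero or more of any character (captured).
Scanning left to right: at [0:58] match '53ze5ooo54kt7114z.-8ooo22zrpev4851zyiooo01ewpj01z cooo0yyo', groups = ('53', 'e5ooo54kt7114z.-8ooo', '22zrpev4851zyiooo01ewpj01z cooo0yyo').
Multiple groups make `findall` return tuples — one 3-tuple for the one match.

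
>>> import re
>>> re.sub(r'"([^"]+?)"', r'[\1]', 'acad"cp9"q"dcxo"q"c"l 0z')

Matches: at [4:9] → '"cp9"'; at [10:16] → '"dcxo"'; at [17:20] → '"c"'.
Each match is replaced using the text its own group 1 captured.

'acad[cp9]q[dcxo]q[c]l 0z'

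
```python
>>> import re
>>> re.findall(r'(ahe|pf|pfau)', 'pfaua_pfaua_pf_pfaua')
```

Alternation isn't longest-match — the leftmost alternative that fits at this position is chosen.
`findall` collects group 1 from each match (4 total).

['pf', 'pf', 'pf', 'pf']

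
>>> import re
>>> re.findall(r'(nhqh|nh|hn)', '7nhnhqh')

['nh', 'nhqh']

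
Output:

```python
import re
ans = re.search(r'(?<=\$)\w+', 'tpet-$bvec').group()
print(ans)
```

bvec

Because the assertion is zero-width, the text it checks is not consumed and won't appear in the result.
The match spans [6:10] → 'bvec'.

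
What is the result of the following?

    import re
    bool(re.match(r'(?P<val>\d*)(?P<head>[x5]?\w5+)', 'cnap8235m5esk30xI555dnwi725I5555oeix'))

False

With `match`, the pattern is implicitly anchored at the beginning.
Here position 0 doesn't satisfy it, so the call returns None, and `bool(None)` is False.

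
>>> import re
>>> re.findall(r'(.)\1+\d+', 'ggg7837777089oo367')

A backreference is literal: `\1` must see the identical characters the first group matched.
Because there's exactly one group, `findall` drops the full match and keeps group 1 from each hit.

['g', 'o']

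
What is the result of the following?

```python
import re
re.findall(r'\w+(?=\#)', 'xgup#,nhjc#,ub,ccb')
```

['xgup', 'nhjc']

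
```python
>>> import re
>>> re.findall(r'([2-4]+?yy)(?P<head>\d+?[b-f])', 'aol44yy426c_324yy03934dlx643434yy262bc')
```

[('44yy', '426c'), ('324yy', '03934d'), ('43434yy', '262b')]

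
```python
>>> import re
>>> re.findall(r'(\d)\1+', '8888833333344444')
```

`\1` is not a pattern — it's the concrete string captured by group 1, re-applied verbatim.
`findall` collects group 1 from each match (3 total).

['8', '3', '4']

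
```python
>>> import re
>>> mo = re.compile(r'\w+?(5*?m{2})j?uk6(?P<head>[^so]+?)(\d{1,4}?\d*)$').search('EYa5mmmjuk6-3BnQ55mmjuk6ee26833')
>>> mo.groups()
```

('mm', '-3BnQ55mmjuk6ee', '26833')

This matches one or more of a word character (lazy); then zero or more of a literal '5' (lazy), then exactly 2 of a literal 'm' (captured); then optionally a literal 'j', then the literal 'uk6'; then one or more of any character except [so] (lazy) (captured as 'head'); then 1 to 4 of a digit (lazy), then zero or more of a digit (captured); then anchored at the end.
Lazy quantifiers expand one character at a time until the remainder of the pattern can match.
`re.search` scans for the first position where the pattern succeeds.
The match spans [0:31] → 'EYa5mmmjuk6-3BnQ55mmjuk6ee26833'.
Captured: group 1 = 'mm', group 2 = '-3BnQ55mmjuk6ee', group 3 = '26833'.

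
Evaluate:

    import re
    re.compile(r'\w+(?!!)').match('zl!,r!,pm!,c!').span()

A negative assertion filters positions out without eating any characters.
`re.match` won't scan ahead — the pattern has to work from the very first character.
The match spans [0:1] → 'z'.

(0, 1)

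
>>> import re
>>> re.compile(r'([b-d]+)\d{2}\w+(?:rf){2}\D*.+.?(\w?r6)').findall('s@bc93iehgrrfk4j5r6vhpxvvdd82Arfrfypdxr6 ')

The pattern matches one or more of a character in [b-d] (captured); then exactly 2 of a digit, then one or more of a word character; then the literal 'rf' repeated 2 times, then zero or more of a non-digit, then one or more of any character; then optionally any character; then optionally a word character, then the literal 'r6' (captured).
2 groups means the one result is a tuple of 2 captured strings — 1 here.

[('bc', 'r6')]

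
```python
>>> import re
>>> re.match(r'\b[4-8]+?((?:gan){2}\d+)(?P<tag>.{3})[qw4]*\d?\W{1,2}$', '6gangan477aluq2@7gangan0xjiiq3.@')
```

`re.match` won't scan ahead — the pattern has to work from the very first character.
Here the pattern fails at index 0, so the call returns None.

None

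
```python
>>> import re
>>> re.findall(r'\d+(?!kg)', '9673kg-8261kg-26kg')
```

A negative assertion filters positions out without eating any characters.
Walking the string: at [0:3] → '967'; at [7:10] → '826'; at [14:15] → '2'.
Since nothing is captured, `findall` lists the 3 matched substrings directly.

['967', '826', '2']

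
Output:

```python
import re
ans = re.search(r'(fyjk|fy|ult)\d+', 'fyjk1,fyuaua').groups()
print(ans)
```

('fyjk',)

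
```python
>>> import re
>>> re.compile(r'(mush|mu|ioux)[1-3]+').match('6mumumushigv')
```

None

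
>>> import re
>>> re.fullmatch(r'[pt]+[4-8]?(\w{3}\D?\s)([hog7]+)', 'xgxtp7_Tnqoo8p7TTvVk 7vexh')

None

`re.fullmatch` requires the pattern to consume the entire string.
Here the pattern can't cover the whole string, so the call returns None.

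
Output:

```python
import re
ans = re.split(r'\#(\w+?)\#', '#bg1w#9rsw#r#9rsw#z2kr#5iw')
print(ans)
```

Matches to split on: at [0:6] → '#bg1w#'; at [10:13] → '#r#'; at [17:23] → '#z2kr#'.
The group in the pattern means `split` returns the separators' captures alongside the pieces.

['', 'bg1w', '9rsw', 'r', '9rsw', 'z2kr', '5iw']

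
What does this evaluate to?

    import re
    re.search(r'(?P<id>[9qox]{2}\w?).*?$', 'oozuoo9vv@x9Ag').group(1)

'ooz'

The match spans [0:14] → 'oozuoo9vv@x9Ag'.
Captured: group 1 = 'ooz'.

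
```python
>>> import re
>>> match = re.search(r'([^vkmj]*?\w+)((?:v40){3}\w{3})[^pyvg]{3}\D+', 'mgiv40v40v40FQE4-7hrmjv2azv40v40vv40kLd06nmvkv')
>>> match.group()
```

The match spans [0:23] → 'mgiv40v40v40FQE4-7hrmjv'.

'mgiv40v40v40FQE4-7hrmjv'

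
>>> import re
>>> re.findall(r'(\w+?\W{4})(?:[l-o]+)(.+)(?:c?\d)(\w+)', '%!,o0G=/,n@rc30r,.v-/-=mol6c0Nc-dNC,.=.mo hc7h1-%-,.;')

The pattern matches one or more of a word character (lazy), then exactly 4 of a non-word character (captured); then one or more of a character in [l-o] (non-capturing group); then one or more of any character (captured); then optionally the literal 'c', then a digit (non-capturing group); then one or more of a word character (captured).
`findall` packs the 3 group values into a tuple for every match.

[('v-/-=', '6c0Nc-dNC,.=.mo hc', 'h1')]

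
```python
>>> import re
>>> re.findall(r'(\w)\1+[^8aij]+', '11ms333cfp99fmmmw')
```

['1']

After group 1 captures some text, `\1` only succeeds where that same text appears again.
Because there's exactly one group, `findall` drops the full match and keeps group 1 from the one hit.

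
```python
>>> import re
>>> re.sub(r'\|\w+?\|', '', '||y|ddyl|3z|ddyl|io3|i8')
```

'|ddylddyli8'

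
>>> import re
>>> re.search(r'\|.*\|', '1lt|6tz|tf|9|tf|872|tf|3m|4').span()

(3, 26)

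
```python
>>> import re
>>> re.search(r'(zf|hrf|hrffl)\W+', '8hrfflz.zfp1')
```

`search` walks the string left to right and returns the first match it finds.
Here nothing in the string fits, so the call returns None.

None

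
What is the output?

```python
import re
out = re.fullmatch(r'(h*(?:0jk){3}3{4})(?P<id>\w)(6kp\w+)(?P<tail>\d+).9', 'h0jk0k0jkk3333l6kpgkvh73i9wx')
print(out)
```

None

`re.fullmatch` requires the pattern to consume the entire string.
Here there's no way to consume every character, so the call returns None.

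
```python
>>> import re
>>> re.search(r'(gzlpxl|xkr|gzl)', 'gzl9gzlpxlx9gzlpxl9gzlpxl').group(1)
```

The match spans [0:3] → 'gzl'.
Captured: group 1 = 'gzl'.

'gzl'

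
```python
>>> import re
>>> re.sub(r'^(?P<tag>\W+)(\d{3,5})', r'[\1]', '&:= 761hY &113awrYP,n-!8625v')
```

`\1` in the replacement pulls in group 1's text for each match.

'[&:= ]hY &113awrYP,n-!8625v'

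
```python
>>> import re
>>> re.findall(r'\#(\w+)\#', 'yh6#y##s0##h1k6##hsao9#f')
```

['y', 's0', 'h1k6', 'hsao9']

Matches: at [3:6] match '#y#', group 1 = 'y'; at [6:10] match '#s0#', group 1 = 's0'; at [10:16] match '#h1k6#', group 1 = 'h1k6'; at [16:23] match '#hsao9#', group 1 = 'hsao9'.
`findall` collects group 1 from each match (4 total).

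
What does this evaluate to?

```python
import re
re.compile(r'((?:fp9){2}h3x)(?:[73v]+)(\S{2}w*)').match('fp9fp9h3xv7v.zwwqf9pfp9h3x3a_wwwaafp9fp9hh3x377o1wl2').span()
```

`re.match` won't scan ahead — the pattern has to work from the very first character.
The match spans [0:16] → 'fp9fp9h3xv7v.zww'.

(0, 16)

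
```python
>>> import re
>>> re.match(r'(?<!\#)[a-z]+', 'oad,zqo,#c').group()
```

The negative lookahead/lookbehind blocks any match where the forbidden context is present.
`re.match` won't scan ahead — the pattern has to work from the very first character.
The match spans [0:3] → 'oad'.

'oad'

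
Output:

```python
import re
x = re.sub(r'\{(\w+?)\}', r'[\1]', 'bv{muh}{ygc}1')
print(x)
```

bv[muh][ygc]1

Matches: at [2:7] → '{muh}'; at [7:12] → '{ygc}'.
The replacement refers to a captured group, so each match is rewritten using its own captured text.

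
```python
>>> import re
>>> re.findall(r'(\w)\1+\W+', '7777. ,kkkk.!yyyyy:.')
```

['7', 'k', 'y']

The backreference `\1` re-matches whatever the first group consumed, character for character.
Matches: at [0:7] match '7777. ,', group 1 = '7'; at [7:13] match 'kkkk.!', group 1 = 'k'; at [13:20] match 'yyyyy:.', group 1 = 'y'.
One capturing group, so `findall` returns just the captured substring from each match — 3 in all.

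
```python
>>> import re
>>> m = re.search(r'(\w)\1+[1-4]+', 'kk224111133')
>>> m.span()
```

`\1` is not a pattern — it's the concrete string captured by group 1, re-applied verbatim.
`search` walks the string left to right and returns the first match it finds.
The match spans [0:11] → 'kk224111133'.
Captured: group 1 = 'k'.

(0, 11)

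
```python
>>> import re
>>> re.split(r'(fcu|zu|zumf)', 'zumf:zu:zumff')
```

`|` is ordered: at each position the engine commits to the first alternative that works.
Matches to split on: at [0:2] → 'zu'; at [5:7] → 'zu'; at [8:10] → 'zu'.
Because the pattern has a capturing group, `split` also inserts each captured text between the pieces.

['', 'zu', 'mf:', 'zu', ':', 'zu', 'mff']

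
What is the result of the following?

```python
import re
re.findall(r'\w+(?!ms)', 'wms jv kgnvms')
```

['wms', 'jv', 'kgnvms']

The negative lookaround is zero-width — it rules out positions where the adjacent text would match, without consuming anything.
Matches: at [0:3] → 'wms'; at [4:6] → 'jv'; at [7:13] → 'kgnvms'.
`findall` yields the raw match text (3 of them) because the pattern has no groups.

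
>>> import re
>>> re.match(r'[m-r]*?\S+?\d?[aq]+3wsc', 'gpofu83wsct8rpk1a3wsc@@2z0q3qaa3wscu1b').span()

(0, 21)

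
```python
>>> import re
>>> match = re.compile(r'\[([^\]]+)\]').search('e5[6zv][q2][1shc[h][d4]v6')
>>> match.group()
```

'[6zv]'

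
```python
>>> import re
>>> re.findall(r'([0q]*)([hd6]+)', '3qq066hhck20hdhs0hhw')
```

[('qq0', '66hh'), ('0', 'hdh'), ('0', 'hh')]

This matches zero or more of one of [0q] (captured); then one or more of one of [hd6] (captured).
Scanning left to right: at [1:8] match 'qq066hh', groups = ('qq0', '66hh'); at [11:15] match '0hdh', groups = ('0', 'hdh'); at [16:19] match '0hh', groups = ('0', 'hh').
2 groups means each result is a tuple of 2 captured strings — 3 here.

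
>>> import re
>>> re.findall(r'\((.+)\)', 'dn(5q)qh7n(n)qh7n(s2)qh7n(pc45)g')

Scanning left to right: at [2:31] match '(5q)qh7n(n)qh7n(s2)qh7n(pc45)', group 1 = '5q)qh7n(n)qh7n(s2)qh7n(pc45'.
`findall` collects group 1 from the one match (1 total).

['5q)qh7n(n)qh7n(s2)qh7n(pc45']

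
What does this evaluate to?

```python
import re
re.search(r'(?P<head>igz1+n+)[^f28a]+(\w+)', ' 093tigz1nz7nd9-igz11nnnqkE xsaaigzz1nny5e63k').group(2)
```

The pattern matches the literal 'igz', then one or more of a literal '1', then one or more of a literal 'n' (captured as 'head'); then one or more of any character except [f28a]; then one or more of a word character (captured).
`re.search` scans for the first position where the pattern succeeds.
The match spans [5:45] → 'igz1nz7nd9-igz11nnnqkE xsaaigzz1nny5e63k'.
Captured: group 1 = 'igz1n', group 2 = 'aaigzz1nny5e63k'.

'aaigzz1nny5e63k'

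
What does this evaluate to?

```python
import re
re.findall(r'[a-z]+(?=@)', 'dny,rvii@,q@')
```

['rvii', 'q']

The lookaround is zero-width — it requires the adjacent text to match without consuming it, so the asserted text isn't part of the match.
Scanning left to right: at [4:8] → 'rvii'; at [10:11] → 'q'.
Since nothing is captured, `findall` lists the 2 matched substrings directly.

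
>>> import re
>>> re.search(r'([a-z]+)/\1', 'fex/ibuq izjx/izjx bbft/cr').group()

'izjx/izjx'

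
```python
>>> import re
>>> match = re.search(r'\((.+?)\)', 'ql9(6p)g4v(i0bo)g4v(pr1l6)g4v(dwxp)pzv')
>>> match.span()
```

The match spans [3:7] → '(6p)'.

(3, 7)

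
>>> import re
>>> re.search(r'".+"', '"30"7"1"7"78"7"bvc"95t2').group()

'"30"7"1"7"78"7"bvc"'

The match spans [0:19] → '"30"7"1"7"78"7"bvc"'.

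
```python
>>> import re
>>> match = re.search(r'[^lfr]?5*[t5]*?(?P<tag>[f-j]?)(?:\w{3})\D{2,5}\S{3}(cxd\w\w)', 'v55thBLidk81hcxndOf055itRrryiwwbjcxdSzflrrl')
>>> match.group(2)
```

The pattern matches optionally any character except [lfr], then zero or more of a literal '5', then zero or more of one of [t5] (lazy); then optionally a character in [f-j] (captured as 'tag'); then exactly 3 of a word character (non-capturing group); then 2 to 5 of a non-digit, then exactly 3 of a non-whitespace character; then the literal 'cxd', then a word character, then a word character (captured).
`search` walks the string left to right and returns the first match it finds.
The match spans [19:38] → '055itRrryiwwbjcxdSz'.
Captured: group 1 = 'i', group 2 = 'cxdSz'.

'cxdSz'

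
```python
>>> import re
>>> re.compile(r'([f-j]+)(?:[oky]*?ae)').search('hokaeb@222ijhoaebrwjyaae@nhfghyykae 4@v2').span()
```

The match spans [0:5] → 'hokae'.

(0, 5)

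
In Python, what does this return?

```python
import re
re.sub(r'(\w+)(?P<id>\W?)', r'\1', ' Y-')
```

' Y'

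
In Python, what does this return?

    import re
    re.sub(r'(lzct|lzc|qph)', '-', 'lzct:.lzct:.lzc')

'-:.-:.-'

The regex engine tests alternatives in the order written; an earlier branch that matches wins even if a later one would match more.
Matches: at [0:4] → 'lzct'; at [6:10] → 'lzct'; at [12:15] → 'lzc'.
Every occurrence is swapped for '-'.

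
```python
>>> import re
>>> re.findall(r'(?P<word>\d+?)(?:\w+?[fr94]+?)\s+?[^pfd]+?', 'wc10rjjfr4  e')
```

['1']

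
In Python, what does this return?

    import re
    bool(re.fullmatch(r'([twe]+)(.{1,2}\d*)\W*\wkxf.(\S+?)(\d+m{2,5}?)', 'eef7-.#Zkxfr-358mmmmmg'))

False

`fullmatch` succeeds only if the pattern covers the string from start to end.
Here the string isn't matched end-to-end, so the call returns None, and `bool(None)` is False.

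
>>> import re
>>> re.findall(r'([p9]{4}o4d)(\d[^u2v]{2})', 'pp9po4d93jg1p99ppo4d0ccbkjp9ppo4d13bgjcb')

[('pp9po4d', '93j'), ('99ppo4d', '0cc'), ('p9ppo4d', '13b')]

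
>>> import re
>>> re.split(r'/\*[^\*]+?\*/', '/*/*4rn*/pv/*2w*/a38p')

['/*', 'pv', 'a38p']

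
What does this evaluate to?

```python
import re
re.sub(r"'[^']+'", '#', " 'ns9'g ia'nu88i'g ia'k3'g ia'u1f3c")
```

Matches: at [1:6] → "'ns9'"; at [10:17] → "'nu88i'"; at [21:25] → "'k3'".
`sub` substitutes '#' at each match site.

" #g ia#g ia#g ia'u1f3c"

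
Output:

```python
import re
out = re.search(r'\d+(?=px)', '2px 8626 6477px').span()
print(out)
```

(0, 1)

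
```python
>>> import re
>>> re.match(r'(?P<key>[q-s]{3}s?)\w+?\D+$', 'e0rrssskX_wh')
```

This matches exactly 3 of a character in [q-s], then optionally a literal 's' (captured as 'key'); then one or more of a word character (lazy); then one or more of a non-digit; then anchored at the end.
With `match`, the pattern is implicitly anchored at the beginning.
Here the pattern fails at index 0, so the call returns None.

None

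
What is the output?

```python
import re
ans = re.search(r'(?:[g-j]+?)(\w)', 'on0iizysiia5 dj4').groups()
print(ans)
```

The pattern matches one or more of a character in [g-j] (lazy) (non-capturing group); then a word character (captured).
`re.search` scans for the first position where the pattern succeeds.
The match spans [3:5] → 'ii'.
Captured: group 1 = 'i'.

('i',)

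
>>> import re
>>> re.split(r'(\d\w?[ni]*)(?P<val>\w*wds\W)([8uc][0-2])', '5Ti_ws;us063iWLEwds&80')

['5Ti_ws;us', '06', '3iWLEwds&', '80', '']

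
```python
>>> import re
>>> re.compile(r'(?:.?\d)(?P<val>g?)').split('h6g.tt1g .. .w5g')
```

['', 'g', '.t', 'g', ' .. .', 'g', '']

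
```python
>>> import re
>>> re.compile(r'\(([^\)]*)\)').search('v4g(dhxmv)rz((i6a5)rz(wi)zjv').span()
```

(3, 10)

`re.search` tries every starting position until one works.
The match spans [3:10] → '(dhxmv)'.
Captured: group 1 = 'dhxmv'.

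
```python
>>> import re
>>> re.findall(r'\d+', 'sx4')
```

`findall` yields the raw match text (1 of them) because the pattern has no groups.

['4']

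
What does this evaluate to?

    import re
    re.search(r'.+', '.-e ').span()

The pattern matches one or more of any character.
The match spans [0:4] → '.-e '.

(0, 4)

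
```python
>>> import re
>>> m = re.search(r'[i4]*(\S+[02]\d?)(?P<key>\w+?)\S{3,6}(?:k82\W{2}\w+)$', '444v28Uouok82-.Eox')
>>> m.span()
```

(0, 18)

This matches zero or more of one of [i4]; then one or more of a non-whitespace character, then one of [02], then optionally a digit (captured); then one or more of a word character (lazy) (captured as 'key'); then 3 to 6 of a non-whitespace character; then the literal 'k82', then exactly 2 of a non-word character, then one or more of a word character (non-capturing group); then anchored at the end.
The match spans [0:18] → '444v28Uouok82-.Eox'.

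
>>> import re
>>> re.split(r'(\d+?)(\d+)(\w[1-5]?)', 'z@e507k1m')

['z@e', '5', '07', 'k1', 'm']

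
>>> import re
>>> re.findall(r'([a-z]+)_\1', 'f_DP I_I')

After group 1 captures some text, `\1` only succeeds where that same text appears again.
One capturing group, so `findall` returns just the captured substring from each match — 0 in all.
Nothing in the string satisfies the pattern, so the list is empty.

[]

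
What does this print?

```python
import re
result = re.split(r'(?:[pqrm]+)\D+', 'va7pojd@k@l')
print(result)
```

The pattern matches one or more of one of [pqrm] (non-capturing group); then one or more of a non-digit.
Matches to split on: at [3:11] → 'pojd@k@l'.
Splitting on the pattern gives 2 pieces.

['va7', '']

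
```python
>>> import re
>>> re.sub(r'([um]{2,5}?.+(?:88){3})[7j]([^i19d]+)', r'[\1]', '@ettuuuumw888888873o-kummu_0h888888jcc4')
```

'@ett[uuuumw888888873o-kummu_0h888888]'

The pattern matches 2 to 5 of one of [um] (lazy), then one or more of any character, then the literal '88' repeated 3 times (captured); then one of [7j]; then one or more of any character except [i19d] (captured).
Matches: at [4:39] → 'uuuumw888888873o-kummu_0h888888jcc4'.
Each match is replaced using the text its own group 1 captured.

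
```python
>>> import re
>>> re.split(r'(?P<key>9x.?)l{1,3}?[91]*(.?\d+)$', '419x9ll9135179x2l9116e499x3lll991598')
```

['419x9ll9135179x2l9116e49', '9x3', 'l991598', '']

Pattern: the literal '9x', then optionally any character (captured as 'key'); then 1 to 3 of the literal 'l' (lazy), then zero or more of one of [91]; then optionally any character, then one or more of a digit (captured); then anchored at the end.
With the lazy modifier that quantifier settles for the fewest repetitions that let the rest of the pattern succeed (the atoms after it are unaffected and can still be greedy).
Matches to split on: at [24:36] → '9x3lll991598'.
With a capturing group present, the delimiter's captured portion is kept in the result list.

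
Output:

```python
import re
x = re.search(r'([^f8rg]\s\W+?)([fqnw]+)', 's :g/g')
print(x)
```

None

Here the pattern never matches, so the call returns None.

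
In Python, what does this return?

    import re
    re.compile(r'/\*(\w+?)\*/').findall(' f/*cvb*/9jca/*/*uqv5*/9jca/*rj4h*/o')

Walking the string: at [2:9] match '/*cvb*/', group 1 = 'cvb'; at [15:23] match '/*uqv5*/', group 1 = 'uqv5'; at [27:35] match '/*rj4h*/', group 1 = 'rj4h'.
With a single group, `findall` returns only what that group captured — 3 items.

['cvb', 'uqv5', 'rj4h']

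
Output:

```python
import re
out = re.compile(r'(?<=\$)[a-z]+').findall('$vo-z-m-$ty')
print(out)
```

The lookaround is zero-width — it requires the adjacent text to match without consuming it, so the asserted text isn't part of the match.
Since nothing is captured, `findall` lists the 2 matched substrings directly.

['vo', 'ty']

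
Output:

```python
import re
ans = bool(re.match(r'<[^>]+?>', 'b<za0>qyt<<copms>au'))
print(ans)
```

False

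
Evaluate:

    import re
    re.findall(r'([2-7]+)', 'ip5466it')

Pattern: one or more of a character in [2-7] (captured).
Scanning left to right: at [2:6] match '5466', group 1 = '5466'.
One capturing group, so `findall` returns just the captured substring from the one match — 1 in all.

['5466']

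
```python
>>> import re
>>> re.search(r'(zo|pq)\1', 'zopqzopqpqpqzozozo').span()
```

The backreference `\1` re-matches whatever the first group consumed, character for character.
`re.search` tries every starting position until one works.
The match spans [6:10] → 'pqpq'.
Captured: group 1 = 'pq'.

(6, 10)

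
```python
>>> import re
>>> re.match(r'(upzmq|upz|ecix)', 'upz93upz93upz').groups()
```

('upz',)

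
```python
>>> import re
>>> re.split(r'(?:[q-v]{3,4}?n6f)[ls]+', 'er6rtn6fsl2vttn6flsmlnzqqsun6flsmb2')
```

['er6rtn6fsl2', 'mlnz', 'mb2']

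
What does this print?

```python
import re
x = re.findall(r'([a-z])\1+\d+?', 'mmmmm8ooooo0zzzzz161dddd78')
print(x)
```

['m', 'o', 'z', 'd']

The backreference `\1` re-matches whatever the first group consumed, character for character.
Walking the string: at [0:6] match 'mmmmm8', group 1 = 'm'; at [6:12] match 'ooooo0', group 1 = 'o'; at [12:18] match 'zzzzz1', group 1 = 'z'; at [20:25] match 'dddd7', group 1 = 'd'.
With a single group, `findall` returns only what that group captured — 4 items.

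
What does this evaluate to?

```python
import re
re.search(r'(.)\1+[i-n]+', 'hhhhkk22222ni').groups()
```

('h',)

The match spans [0:6] → 'hhhhkk'.
Captured: group 1 = 'h'.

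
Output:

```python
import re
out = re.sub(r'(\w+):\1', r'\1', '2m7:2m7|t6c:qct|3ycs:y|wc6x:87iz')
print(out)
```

2m7|t6c:qct|3ycs:y|wc6x:87iz

`\1` is not a pattern — it's the concrete string captured by group 1, re-applied verbatim.
Matches: at [0:7] → '2m7:2m7'.
`\1` in the replacement pulls in group 1's text for each match.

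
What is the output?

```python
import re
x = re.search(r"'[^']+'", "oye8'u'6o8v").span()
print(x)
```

(4, 7)

Unlike `match`, `search` isn't anchored — it looks for the pattern anywhere in the string.
The match spans [4:7] → "'u'".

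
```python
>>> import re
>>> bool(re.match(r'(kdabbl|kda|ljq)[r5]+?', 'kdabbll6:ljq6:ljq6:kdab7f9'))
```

False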